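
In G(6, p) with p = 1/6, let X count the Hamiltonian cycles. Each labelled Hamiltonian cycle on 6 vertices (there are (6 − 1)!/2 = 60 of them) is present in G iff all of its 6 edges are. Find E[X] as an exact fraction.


K_6 has (6 − 1)!/2 = 60 labelled Hamiltonian cycles.
For each such Hamiltonian cycle H, let X_H = 1 if all 6 edges of H are present in G. Then P[X_H = 1] = p^{6} = (1/6)^{6} = 1/46656.
By linearity of expectation: E[X] = Σ_H E[X_H] = 60 · p^{6} = 60 · 1/46656 = 5/3888.
Numerically: E[X] ≈ 0.00129.

E[X] = 60 · (1/6)^{6} = 5/3888 ≈ 0.00129.


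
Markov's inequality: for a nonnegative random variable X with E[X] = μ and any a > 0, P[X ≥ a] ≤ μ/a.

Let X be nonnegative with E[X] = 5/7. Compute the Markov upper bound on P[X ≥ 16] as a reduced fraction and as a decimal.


μ = E[X] = 5/7, a = 16.
Markov: P[X ≥ 16] ≤ μ/a = (5/7)/16 = 5/112.
Numerically: ≈ 0.045.
(Since a = 16 > μ = 0.714, the bound 5/112 is < 1 and informative.)

P[X ≥ 16] ≤ 5/112 ≈ 0.045.


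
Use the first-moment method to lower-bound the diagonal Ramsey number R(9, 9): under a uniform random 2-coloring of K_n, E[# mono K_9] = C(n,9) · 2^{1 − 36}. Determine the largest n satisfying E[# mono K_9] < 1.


We need C(n, 9) · 2^{1 − 36} < 1, i.e. C(n, 9) < 2^{36 − 1} = 34359738368.
Check values of n near the boundary:
  n = 60: C(60, 9) = 14783142660; 14783142660 < 34359738368? YES
  n = 61: C(61, 9) = 17341763505; 17341763505 < 34359738368? YES
  n = 62: C(62, 9) = 20286591270; 20286591270 < 34359738368? YES
  n = 63: C(63, 9) = 23667689815; 23667689815 < 34359738368? YES
  n = 64: C(64, 9) = 27540584512; 27540584512 < 34359738368? YES
  n = 65: C(65, 9) = 31966749880; 31966749880 < 34359738368? YES
  n = 66: C(66, 9) = 37014131440; 37014131440 < 34359738368? NO
  n = 67: C(67, 9) = 42757703560; 42757703560 < 34359738368? NO
  n = 68: C(68, 9) = 49280065120; 49280065120 < 34359738368? NO
The largest n with C(n, 9) < 34359738368 is n = 65 (where E[X] = 3995843735/4294967296 ≈ 0.930). Hence R(9, 9) > 65, i.e. R(9, 9) ≥ 66.

Largest n = 65; hence R(9, 9) > 65.


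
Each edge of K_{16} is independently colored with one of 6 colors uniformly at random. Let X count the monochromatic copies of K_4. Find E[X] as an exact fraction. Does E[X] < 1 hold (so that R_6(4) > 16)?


E[X] = C(16, 4) · 6^{1 − 6} = 1820 · 6^{−5} = 1820/7776.
As a reduced fraction: E[X] = 455/1944 ≈ 0.2341.
Is E[X] < 1? YES.
Since E[X] < 1, there exists a 6-coloring of K_{16} with no monochromatic K_4; hence R_6(4) > 16.

E[X] = 455/1944 ≈ 0.2341; E[X] < 1, so R_6(4) > 16.


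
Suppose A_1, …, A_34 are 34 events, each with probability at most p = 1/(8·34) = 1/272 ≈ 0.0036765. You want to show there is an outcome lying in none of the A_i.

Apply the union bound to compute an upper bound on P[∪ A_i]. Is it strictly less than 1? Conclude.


Union bound: P[∪_{i=1}^{34} A_i] ≤ Σ_i P[A_i] ≤ 34·p = 34·(1/272) = 1/8.
Numerically: 1/8 ≈ 0.1250000.
Is 1/8 < 1? YES.
Since P[∪ A_i] ≤ 1/8 < 1, the complement has P[∩ A_i^c] ≥ 1 − 1/8 = 7/8 > 0, so some outcome avoids every A_i.

34·p = 1/8 ≈ 0.1250000; existence CERTIFIED by the union bound.


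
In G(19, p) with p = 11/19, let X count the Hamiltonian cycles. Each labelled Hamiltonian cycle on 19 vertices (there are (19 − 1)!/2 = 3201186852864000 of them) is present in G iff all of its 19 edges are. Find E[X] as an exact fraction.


K_19 has (19 − 1)!/2 = 3201186852864000 labelled Hamiltonian cycles.
For each such Hamiltonian cycle H, let X_H = 1 if all 19 edges of H are present in G. Then P[X_H = 1] = p^{19} = (11/19)^{19} = 61159090448414546291/1978419655660313589123979.
By linearity: E[X] = Σ_H E[X_H] = 3201186852864000 · p^{19} = 3201186852864000 · 61159090448414546291/1978419655660313589123979 = 195781676276584883979724733927424000/1978419655660313589123979.
Numerically: E[X] ≈ 9.8959e+10.

E[X] = 3201186852864000 · (11/19)^{19} = 195781676276584883979724733927424000/1978419655660313589123979 ≈ 9.8959e+10.


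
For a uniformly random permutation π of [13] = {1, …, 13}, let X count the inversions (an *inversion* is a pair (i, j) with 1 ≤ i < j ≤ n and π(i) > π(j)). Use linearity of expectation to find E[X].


Write X = Σ X_I over the C(13, 2) = 78 pairs i < j, with X_I the indicator of one inversion.
There are 78 indicators.
For each fixed pair i < j, the values π(i) and π(j) are two distinct elements of {1, …, 13} in uniformly random order; by symmetry P[π(i) > π(j)] = 1/2.
By linearity: E[X] = 78 · (1/2) = C(13, 2) · (1/2) = 78/2 = 39 ≈ 39.000000.

E[X] = 39 = 39.000000.


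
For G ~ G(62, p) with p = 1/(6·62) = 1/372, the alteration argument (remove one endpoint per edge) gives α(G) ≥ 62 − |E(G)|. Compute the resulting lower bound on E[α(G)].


E[|E(G)|] = C(62, 2)·p = 1891 · (1/372) = 61/12.
E[α(G)] ≥ n − E[|E(G)|] = 62 − 61/12 = 683/12.
Numerically: ≈ 56.917.
(This is only a lower bound; the true E[α(G)] may be larger.)

E[α(G)] ≥ 683/12 ≈ 56.917.


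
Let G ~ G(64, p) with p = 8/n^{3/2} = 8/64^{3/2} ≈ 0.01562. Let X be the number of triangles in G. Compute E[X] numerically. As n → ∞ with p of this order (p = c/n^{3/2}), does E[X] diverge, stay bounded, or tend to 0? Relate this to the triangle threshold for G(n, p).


Number of potential triangles: C(64, 3) = 41664.
Each occurs with probability p³ ≈ (0.01562)³ ≈ 3.814697e-06.
By linearity: E[X] = C(64, 3)·p³ ≈ 41664 · 3.814697e-06 ≈ 0.1589.
Since α = 3/2 > 1, p = c/n^{3/2} = o(1/n) is below the triangle threshold p ~ 1/n. Asymptotically E[X] ~ (c³/6)·n^{3(1−α)} = (8³/6)·n^{-1.5} → 0, so by Markov's inequality G has no triangles w.h.p.

E[X] ≈ 0.1589; in regime p = Θ(1/n^{3/2}) E[X] tends to 0 (below the triangle threshold p ~ 1/n).


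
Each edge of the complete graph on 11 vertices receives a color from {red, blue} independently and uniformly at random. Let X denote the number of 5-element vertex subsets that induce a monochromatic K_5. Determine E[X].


Let X = Σ_S X_S over the C(11, 5) = 462 subsets S of size 5, where X_S = 1 if the K_5 on S is monochromatic.
For a fixed S, the K_5 on S has C(5, 2) = 10 edges. P[all 10 edges red] = (1/2)^10, and likewise for blue, so P[monochromatic] = 2·(1/2)^10 = 2^{1 − 10} = 1/512.
Summing: E[X] = C(11, 5) · 2^{1 − 10} = 462 · 1/512 = 231/256.
Numerically: E[X] ≈ 0.902344.

E[X] = C(11,5)·2^(1−C(5,2)) = 231/256 ≈ 0.902344.


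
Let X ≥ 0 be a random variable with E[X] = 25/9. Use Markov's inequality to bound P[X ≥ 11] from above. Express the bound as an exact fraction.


μ = E[X] = 25/9, a = 11.
Markov: P[X ≥ 11] ≤ μ/a = (25/9)/11 = 25/99.
Numerically: ≈ 0.2525.
(Since a = 11 > μ = 2.7778, the bound 25/99 is < 1 and informative.)

P[X ≥ 11] ≤ 25/99 ≈ 0.2525.


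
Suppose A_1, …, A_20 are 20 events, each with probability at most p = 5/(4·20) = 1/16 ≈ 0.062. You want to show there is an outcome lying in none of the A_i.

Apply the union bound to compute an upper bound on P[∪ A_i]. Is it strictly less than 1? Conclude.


Union bound: P[∪_{i=1}^{20} A_i] ≤ Σ_i P[A_i] ≤ 20·p = 20·(1/16) = 5/4.
Numerically: 5/4 ≈ 1.250.
Is 5/4 < 1? NO.
Since the bound 5/4 is ≥ 1, the union bound is uninformative here; it does NOT by itself certify existence.

20·p = 5/4 ≈ 1.250; existence NOT certified by the union bound.


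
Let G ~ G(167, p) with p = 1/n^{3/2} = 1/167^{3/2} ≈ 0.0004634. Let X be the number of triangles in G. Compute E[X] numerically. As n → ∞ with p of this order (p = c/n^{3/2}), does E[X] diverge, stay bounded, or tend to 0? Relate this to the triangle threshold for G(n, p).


Number of potential triangles: C(167, 3) = 762355.
Each occurs with probability p³ ≈ (0.0004634)³ ≈ 9.948919e-11.
By linearity: E[X] = C(167, 3)·p³ ≈ 762355 · 9.948919e-11 ≈ 0.0001.
Since α = 3/2 > 1, p = c/n^{3/2} = o(1/n) is below the triangle threshold p ~ 1/n. Asymptotically E[X] ~ (c³/6)·n^{3(1−α)} = (1³/6)·n^{-1.5} → 0, so by Markov's inequality G has no triangles w.h.p.

E[X] ≈ 0.0001; in regime p = Θ(1/n^{3/2}) E[X] tends to 0 (below the triangle threshold p ~ 1/n).


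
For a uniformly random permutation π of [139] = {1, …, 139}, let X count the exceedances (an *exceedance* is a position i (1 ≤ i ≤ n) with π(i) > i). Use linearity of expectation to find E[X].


Write X = Σ_{i=1}^{139} X_i, where X_i = 1_{π(i) > i}.
For each fixed i, π(i) is uniform over {1, …, 139} (marginal of a uniform permutation), so P[π(i) > i] = (n − i)/n. Summing: Σ_{i=1}^{139} (n − i)/n = (0 + 1 + … + 138)/139 = 139(139 − 1)/(2·139) = (139 − 1)/2.
Hence E[X] = Σ_{i=1}^{139} (139 − i)/139 = 69 ≈ 69.00000.

E[X] = 69 = 69.00000.


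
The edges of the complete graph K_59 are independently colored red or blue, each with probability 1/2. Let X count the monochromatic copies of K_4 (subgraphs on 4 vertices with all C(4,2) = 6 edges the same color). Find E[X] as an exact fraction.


Let X = Σ_S X_S over the C(59, 4) = 455126 subsets S of size 4, where X_S = 1 if the K_4 on S is monochromatic.
For a fixed S, the K_4 on S has C(4, 2) = 6 edges. P[all 6 edges red] = (1/2)^6, and likewise for blue, so P[monochromatic] = 2·(1/2)^6 = 2^{1 − 6} = 1/32.
By linearity of expectation: E[X] = C(59, 4) · 2^{1 − 6} = 455126 · 1/32 = 227563/16.
Numerically: E[X] ≈ 14222.6875.

E[X] = C(59,4)·2^(1−C(4,2)) = 227563/16 ≈ 14222.6875.


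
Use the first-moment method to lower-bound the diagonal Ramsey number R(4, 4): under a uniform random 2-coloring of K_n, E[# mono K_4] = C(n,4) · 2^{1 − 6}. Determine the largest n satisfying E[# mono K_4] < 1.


We need C(n, 4) · 2^{1 − 6} < 1, i.e. C(n, 4) < 2^{6 − 1} = 32.
Check values of n near the boundary:
  n = 4: C(4, 4) = 1; 1 < 32? YES
  n = 5: C(5, 4) = 5; 5 < 32? YES
  n = 6: C(6, 4) = 15; 15 < 32? YES
  n = 7: C(7, 4) = 35; 35 < 32? NO
The largest n with C(n, 4) < 32 is n = 6 (where E[X] = 15/32 ≈ 0.4688). Hence R(4, 4) > 6, i.e. R(4, 4) ≥ 7.

Largest n = 6; hence R(4, 4) > 6.


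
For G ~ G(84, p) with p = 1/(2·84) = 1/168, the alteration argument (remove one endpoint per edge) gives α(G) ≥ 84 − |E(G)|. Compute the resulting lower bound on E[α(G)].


E[|E(G)|] = C(84, 2)·p = 3486 · (1/168) = 83/4.
E[α(G)] ≥ n − E[|E(G)|] = 84 − 83/4 = 253/4.
Numerically: ≈ 63.25000.
(This is only a lower bound; the true E[α(G)] may be larger.)

E[α(G)] ≥ 253/4 ≈ 63.25000.


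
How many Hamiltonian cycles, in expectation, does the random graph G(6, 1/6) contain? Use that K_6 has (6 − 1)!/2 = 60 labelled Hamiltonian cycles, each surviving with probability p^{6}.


K_6 has (6 − 1)!/2 = 60 labelled Hamiltonian cycles.
For each such Hamiltonian cycle H, let X_H = 1 if all 6 edges of H are present in G. Then P[X_H = 1] = p^{6} = (1/6)^{6} = 1/46656.
Summing the indicators: E[X] = Σ_H E[X_H] = 60 · p^{6} = 60 · 1/46656 = 5/3888.
Numerically: E[X] ≈ 0.001286.

E[X] = 60 · (1/6)^{6} = 5/3888 ≈ 0.001286.


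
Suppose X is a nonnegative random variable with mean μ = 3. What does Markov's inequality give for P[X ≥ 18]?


μ = E[X] = 3, a = 18.
Markov: P[X ≥ 18] ≤ μ/a = (3)/18 = 1/6.
Numerically: ≈ 0.1667.
(Since a = 18 > μ = 3.0000, the bound 1/6 is < 1 and informative.)

P[X ≥ 18] ≤ 1/6 ≈ 0.1667.


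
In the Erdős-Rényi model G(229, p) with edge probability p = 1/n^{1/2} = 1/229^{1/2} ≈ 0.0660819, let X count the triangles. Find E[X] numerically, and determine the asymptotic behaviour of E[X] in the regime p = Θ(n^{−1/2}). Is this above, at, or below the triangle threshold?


Number of potential triangles: C(229, 3) = 1975354.
Each occurs with probability p³ ≈ (0.0660819)³ ≈ 2.88567074e-04.
By linearity: E[X] = C(229, 3)·p³ ≈ 1975354 · 2.88567074e-04 ≈ 570.022125.
Since α = 1/2 < 1, p = c/n^{1/2} ≫ 1/n is above the triangle threshold p ~ 1/n. Asymptotically E[X] ~ (c³/6)·n^{3(1−α)} = (1³/6)·n^{1.5} → ∞; triangles are abundant w.h.p.

E[X] ≈ 570.022125; in regime p = Θ(1/n^{1/2}) E[X] diverges (above the triangle threshold p ~ 1/n).


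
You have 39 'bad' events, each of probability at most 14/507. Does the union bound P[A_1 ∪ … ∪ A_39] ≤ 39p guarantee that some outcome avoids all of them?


Union bound: P[∪_{i=1}^{39} A_i] ≤ Σ_i P[A_i] ≤ 39·p = 39·(14/507) = 14/13.
Numerically: 14/13 ≈ 1.0769.
Is 14/13 < 1? NO.
Since the bound 14/13 is ≥ 1, the union bound is uninformative here; it does NOT by itself certify existence.

39·p = 14/13 ≈ 1.0769; existence NOT certified by the union bound.


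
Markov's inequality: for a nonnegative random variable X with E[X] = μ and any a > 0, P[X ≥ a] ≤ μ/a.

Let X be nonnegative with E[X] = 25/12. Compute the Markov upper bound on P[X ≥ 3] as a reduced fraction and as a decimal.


μ = E[X] = 25/12, a = 3.
Markov: P[X ≥ 3] ≤ μ/a = (25/12)/3 = 25/36.
Numerically: ≈ 0.6944.
(Since a = 3 > μ = 2.0833, the bound 25/36 is < 1 and informative.)

P[X ≥ 3] ≤ 25/36 ≈ 0.6944.


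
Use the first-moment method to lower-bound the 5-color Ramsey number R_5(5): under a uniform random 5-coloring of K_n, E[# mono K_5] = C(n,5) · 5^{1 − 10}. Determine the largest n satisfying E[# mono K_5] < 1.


We need C(n, 5) · 5^{1 − 10} < 1, i.e. C(n, 5) < 5^{10 − 1} = 1953125.
Check values of n near the boundary:
  n = 47: C(47, 5) = 1533939; 1533939 < 1953125? YES
  n = 48: C(48, 5) = 1712304; 1712304 < 1953125? YES
  n = 49: C(49, 5) = 1906884; 1906884 < 1953125? YES
  n = 50: C(50, 5) = 2118760; 2118760 < 1953125? NO
  n = 51: C(51, 5) = 2349060; 2349060 < 1953125? NO
  n = 52: C(52, 5) = 2598960; 2598960 < 1953125? NO
The largest n with C(n, 5) < 1953125 is n = 49 (where E[X] = 1906884/1953125 ≈ 0.97632). Hence R_5(5) > 49, i.e. R_5(5) ≥ 50.

Largest n = 49; hence R_5(5) > 49.


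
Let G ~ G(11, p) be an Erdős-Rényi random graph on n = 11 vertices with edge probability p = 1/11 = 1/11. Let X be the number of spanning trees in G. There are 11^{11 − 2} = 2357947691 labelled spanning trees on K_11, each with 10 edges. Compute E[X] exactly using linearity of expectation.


K_11 has 11^{11 − 2} = 2357947691 labelled spanning trees.
For each such spanning tree H, let X_H = 1 if all 10 edges of H are present in G. Then P[X_H = 1] = p^{10} = (1/11)^{10} = 1/25937424601.
By linearity: E[X] = Σ_H E[X_H] = 2357947691 · p^{10} = 2357947691 · 1/25937424601 = 1/11.
Numerically: E[X] ≈ 0.09091.

E[X] = 2357947691 · (1/11)^{10} = 1/11 ≈ 0.09091.


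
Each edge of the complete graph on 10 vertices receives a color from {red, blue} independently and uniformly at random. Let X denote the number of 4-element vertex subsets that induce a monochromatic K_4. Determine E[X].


Let X = Σ_S X_S over the C(10, 4) = 210 subsets S of size 4, where X_S = 1 if the K_4 on S is monochromatic.
For a fixed S, the K_4 on S has C(4, 2) = 6 edges. P[all 6 edges red] = (1/2)^6, and likewise for blue, so P[monochromatic] = 2·(1/2)^6 = 2^{1 − 6} = 1/32.
By linearity of expectation: E[X] = C(10, 4) · 2^{1 − 6} = 210 · 1/32 = 105/16.
Numerically: E[X] ≈ 6.562.

E[X] = C(10,4)·2^(1−C(4,2)) = 105/16 ≈ 6.562.


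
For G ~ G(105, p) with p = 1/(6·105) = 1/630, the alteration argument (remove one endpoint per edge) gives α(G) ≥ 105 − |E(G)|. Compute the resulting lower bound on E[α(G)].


E[|E(G)|] = C(105, 2)·p = 5460 · (1/630) = 26/3.
E[α(G)] ≥ n − E[|E(G)|] = 105 − 26/3 = 289/3.
Numerically: ≈ 96.333333.
(This is only a lower bound; the true E[α(G)] may be larger.)

E[α(G)] ≥ 289/3 ≈ 96.333333.


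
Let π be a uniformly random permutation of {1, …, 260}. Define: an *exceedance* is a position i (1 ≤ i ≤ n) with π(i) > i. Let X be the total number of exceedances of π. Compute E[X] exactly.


Write X = Σ_{i=1}^{260} X_i, where X_i = 1_{π(i) > i}.
For each fixed i, π(i) is uniform over {1, …, 260} (marginal of a uniform permutation), so P[π(i) > i] = (n − i)/n. Summing: Σ_{i=1}^{260} (n − i)/n = (0 + 1 + … + 259)/260 = 260(260 − 1)/(2·260) = (260 − 1)/2.
Hence E[X] = Σ_{i=1}^{260} (260 − i)/260 = 259/2 ≈ 129.500000.

E[X] = 259/2 = 129.500000.


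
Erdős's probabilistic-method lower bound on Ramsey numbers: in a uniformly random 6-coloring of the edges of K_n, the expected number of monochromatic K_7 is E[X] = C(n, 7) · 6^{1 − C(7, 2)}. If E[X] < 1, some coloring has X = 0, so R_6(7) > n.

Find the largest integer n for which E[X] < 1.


We need C(n, 7) · 6^{1 − 21} < 1, i.e. C(n, 7) < 6^{21 − 1} = 3656158440062976.
Check values of n near the boundary:
  n = 567: C(567, 7) = 3601671315933933; 3601671315933933 < 3656158440062976? YES
  n = 568: C(568, 7) = 3646611956239704; 3646611956239704 < 3656158440062976? YES
  n = 569: C(569, 7) = 3692032389858348; 3692032389858348 < 3656158440062976? NO
The largest n with C(n, 7) < 3656158440062976 is n = 568 (where E[X] = 16882462760369/16926659444736 ≈ 0.99739). Hence R_6(7) > 568, i.e. R_6(7) ≥ 569.

Largest n = 568; hence R_6(7) > 568.


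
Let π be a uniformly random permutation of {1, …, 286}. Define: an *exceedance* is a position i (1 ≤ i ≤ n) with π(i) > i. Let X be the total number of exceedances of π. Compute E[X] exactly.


Write X = Σ_{i=1}^{286} X_i, where X_i = 1_{π(i) > i}.
For each fixed i, π(i) is uniform over {1, …, 286} (marginal of a uniform permutation), so P[π(i) > i] = (n − i)/n. Summing: Σ_{i=1}^{286} (n − i)/n = (0 + 1 + … + 285)/286 = 286(286 − 1)/(2·286) = (286 − 1)/2.
Hence E[X] = Σ_{i=1}^{286} (286 − i)/286 = 285/2 ≈ 142.50000.

E[X] = 285/2 = 142.50000.


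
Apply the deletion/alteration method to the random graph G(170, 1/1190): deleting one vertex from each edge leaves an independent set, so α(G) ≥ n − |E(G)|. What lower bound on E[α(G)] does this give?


E[|E(G)|] = C(170, 2)·p = 14365 · (1/1190) = 169/14.
E[α(G)] ≥ n − E[|E(G)|] = 170 − 169/14 = 2211/14.
Numerically: ≈ 157.92857.
(This is only a lower bound; the true E[α(G)] may be larger.)

E[α(G)] ≥ 2211/14 ≈ 157.92857.


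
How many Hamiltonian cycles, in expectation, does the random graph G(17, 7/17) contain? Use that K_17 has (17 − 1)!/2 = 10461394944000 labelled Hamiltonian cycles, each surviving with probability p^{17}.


K_17 has (17 − 1)!/2 = 10461394944000 labelled Hamiltonian cycles.
For each such Hamiltonian cycle H, let X_H = 1 if all 17 edges of H are present in G. Then P[X_H = 1] = p^{17} = (7/17)^{17} = 232630513987207/827240261886336764177.
By linearity of expectation: E[X] = Σ_H E[X_H] = 10461394944000 · p^{17} = 10461394944000 · 232630513987207/827240261886336764177 = 2433639682845888590481408000/827240261886336764177.
Numerically: E[X] ≈ 2.9419e+06.

E[X] = 10461394944000 · (7/17)^{17} = 2433639682845888590481408000/827240261886336764177 ≈ 2.9419e+06.


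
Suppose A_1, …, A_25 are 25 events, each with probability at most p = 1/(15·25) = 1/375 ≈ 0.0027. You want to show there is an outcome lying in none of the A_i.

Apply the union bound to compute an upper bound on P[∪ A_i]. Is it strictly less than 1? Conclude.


Union bound: P[∪_{i=1}^{25} A_i] ≤ Σ_i P[A_i] ≤ 25·p = 25·(1/375) = 1/15.
Numerically: 1/15 ≈ 0.0667.
Is 1/15 < 1? YES.
Since P[∪ A_i] ≤ 1/15 < 1, the complement has P[∩ A_i^c] ≥ 1 − 1/15 = 14/15 > 0, so some outcome avoids every A_i.

25·p = 1/15 ≈ 0.0667; existence CERTIFIED by the union bound.


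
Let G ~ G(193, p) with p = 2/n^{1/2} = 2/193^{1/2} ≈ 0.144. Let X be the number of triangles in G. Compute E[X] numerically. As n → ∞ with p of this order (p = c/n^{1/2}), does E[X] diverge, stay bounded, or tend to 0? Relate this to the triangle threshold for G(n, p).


Number of potential triangles: C(193, 3) = 1179616.
Each occurs with probability p³ ≈ (0.144)³ ≈ 2.983692e-03.
By linearity: E[X] = C(193, 3)·p³ ≈ 1179616 · 2.983692e-03 ≈ 3519.6111.
Since α = 1/2 < 1, p = c/n^{1/2} ≫ 1/n is above the triangle threshold p ~ 1/n. Asymptotically E[X] ~ (c³/6)·n^{3(1−α)} = (2³/6)·n^{1.5} → ∞; triangles are abundant w.h.p.

E[X] ≈ 3519.6111; in regime p = Θ(1/n^{1/2}) E[X] diverges (above the triangle threshold p ~ 1/n).


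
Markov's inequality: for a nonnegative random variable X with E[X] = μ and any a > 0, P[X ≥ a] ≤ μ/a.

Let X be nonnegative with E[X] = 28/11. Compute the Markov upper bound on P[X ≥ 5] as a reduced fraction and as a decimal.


μ = E[X] = 28/11, a = 5.
Markov: P[X ≥ 5] ≤ μ/a = (28/11)/5 = 28/55.
Numerically: ≈ 0.5091.
(Since a = 5 > μ = 2.5455, the bound 28/55 is < 1 and informative.)

P[X ≥ 5] ≤ 28/55 ≈ 0.5091.


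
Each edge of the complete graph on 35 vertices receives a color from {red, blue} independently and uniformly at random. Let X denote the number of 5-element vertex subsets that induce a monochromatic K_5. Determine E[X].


Let X = Σ_S X_S over the C(35, 5) = 324632 subsets S of size 5, where X_S = 1 if the K_5 on S is monochromatic.
For a fixed S, the K_5 on S has C(5, 2) = 10 edges. P[all 10 edges red] = (1/2)^10, and likewise for blue, so P[monochromatic] = 2·(1/2)^10 = 2^{1 − 10} = 1/512.
Summing: E[X] = C(35, 5) · 2^{1 − 10} = 324632 · 1/512 = 40579/64.
Numerically: E[X] ≈ 634.04688.

E[X] = C(35,5)·2^(1−C(5,2)) = 40579/64 ≈ 634.04688.


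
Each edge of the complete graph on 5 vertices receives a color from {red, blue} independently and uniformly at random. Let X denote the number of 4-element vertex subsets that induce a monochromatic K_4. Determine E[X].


Let X = Σ_S X_S over the C(5, 4) = 5 subsets S of size 4, where X_S = 1 if the K_4 on S is monochromatic.
For a fixed S, the K_4 on S has C(4, 2) = 6 edges. P[all 6 edges red] = (1/2)^6, and likewise for blue, so P[monochromatic] = 2·(1/2)^6 = 2^{1 − 6} = 1/32.
Summing: E[X] = C(5, 4) · 2^{1 − 6} = 5 · 1/32 = 5/32.
Numerically: E[X] ≈ 0.156250.

E[X] = C(5,4)·2^(1−C(4,2)) = 5/32 ≈ 0.156250.


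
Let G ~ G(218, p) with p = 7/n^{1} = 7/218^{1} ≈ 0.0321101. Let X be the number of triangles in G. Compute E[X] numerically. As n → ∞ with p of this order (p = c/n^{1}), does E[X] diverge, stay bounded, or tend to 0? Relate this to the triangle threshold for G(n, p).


Number of potential triangles: C(218, 3) = 1703016.
Each occurs with probability p³ ≈ (0.0321101)³ ≈ 3.31073667e-05.
By linearity: E[X] = C(218, 3)·p³ ≈ 1703016 · 3.31073667e-05 ≈ 56.382375.
Here α = 1, so p = 7/n is exactly at the triangle threshold p ~ 1/n. Asymptotically E[X] → c³/6 = 7³/6 = 343/6 ≈ 57.166667, a bounded constant. In this regime the triangle count is asymptotically Poisson(c³/6).

E[X] ≈ 56.382375; in regime p = Θ(1/n^{1}) E[X] stays bounded (at the triangle threshold p ~ 1/n).


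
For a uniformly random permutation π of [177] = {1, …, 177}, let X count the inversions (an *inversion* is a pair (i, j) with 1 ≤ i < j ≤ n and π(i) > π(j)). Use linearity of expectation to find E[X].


Write X = Σ X_I over the C(177, 2) = 15576 pairs i < j, with X_I the indicator of one inversion.
There are 15576 indicators.
For each fixed pair i < j, the values π(i) and π(j) are two distinct elements of {1, …, 177} in uniformly random order; by symmetry P[π(i) > π(j)] = 1/2.
By linearity: E[X] = 15576 · (1/2) = C(177, 2) · (1/2) = 15576/2 = 7788 ≈ 7788.00000.

E[X] = 7788 = 7788.00000.


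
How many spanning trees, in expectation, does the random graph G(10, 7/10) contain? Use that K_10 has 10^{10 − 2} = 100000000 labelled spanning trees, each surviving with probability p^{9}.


K_10 has 10^{10 − 2} = 100000000 labelled spanning trees.
For each such spanning tree H, let X_H = 1 if all 9 edges of H are present in G. Then P[X_H = 1] = p^{9} = (7/10)^{9} = 40353607/1000000000.
By linearity: E[X] = Σ_H E[X_H] = 100000000 · p^{9} = 100000000 · 40353607/1000000000 = 40353607/10.
Numerically: E[X] ≈ 4.035e+06.

E[X] = 100000000 · (7/10)^{9} = 40353607/10 ≈ 4.035e+06.


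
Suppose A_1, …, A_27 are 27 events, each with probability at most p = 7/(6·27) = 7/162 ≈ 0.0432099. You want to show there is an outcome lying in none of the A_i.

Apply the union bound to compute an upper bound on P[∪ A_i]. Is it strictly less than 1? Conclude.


Union bound: P[∪_{i=1}^{27} A_i] ≤ Σ_i P[A_i] ≤ 27·p = 27·(7/162) = 7/6.
Numerically: 7/6 ≈ 1.1666667.
Is 7/6 < 1? NO.
Since the bound 7/6 is ≥ 1, the union bound is uninformative here; it does NOT by itself certify existence.

27·p = 7/6 ≈ 1.1666667; existence NOT certified by the union bound.


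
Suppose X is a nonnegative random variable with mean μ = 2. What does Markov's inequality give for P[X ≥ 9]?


μ = E[X] = 2, a = 9.
Markov: P[X ≥ 9] ≤ μ/a = (2)/9 = 2/9.
Numerically: ≈ 0.222.
(Since a = 9 > μ = 2.000, the bound 2/9 is < 1 and informative.)

P[X ≥ 9] ≤ 2/9 ≈ 0.222.


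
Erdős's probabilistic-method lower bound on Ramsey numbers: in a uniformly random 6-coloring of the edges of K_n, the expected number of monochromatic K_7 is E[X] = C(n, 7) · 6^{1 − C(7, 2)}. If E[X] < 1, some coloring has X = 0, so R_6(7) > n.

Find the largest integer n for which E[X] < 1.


We need C(n, 7) · 6^{1 − 21} < 1, i.e. C(n, 7) < 6^{21 − 1} = 3656158440062976.
Check values of n near the boundary:
  n = 566: C(566, 7) = 3557206237959440; 3557206237959440 < 3656158440062976? YES
  n = 567: C(567, 7) = 3601671315933933; 3601671315933933 < 3656158440062976? YES
  n = 568: C(568, 7) = 3646611956239704; 3646611956239704 < 3656158440062976? YES
  n = 569: C(569, 7) = 3692032389858348; 3692032389858348 < 3656158440062976? NO
  n = 570: C(570, 7) = 3737936877831720; 3737936877831720 < 3656158440062976? NO
The largest n with C(n, 7) < 3656158440062976 is n = 568 (where E[X] = 16882462760369/16926659444736 ≈ 0.997). Hence R_6(7) > 568, i.e. R_6(7) ≥ 569.

Largest n = 568; hence R_6(7) > 568.


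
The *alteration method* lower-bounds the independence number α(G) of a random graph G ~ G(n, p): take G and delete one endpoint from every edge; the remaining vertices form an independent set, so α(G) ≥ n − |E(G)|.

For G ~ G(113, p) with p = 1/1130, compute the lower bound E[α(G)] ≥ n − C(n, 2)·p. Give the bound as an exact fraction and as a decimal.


E[|E(G)|] = C(113, 2)·p = 6328 · (1/1130) = 28/5.
E[α(G)] ≥ n − E[|E(G)|] = 113 − 28/5 = 537/5.
Numerically: ≈ 107.4000.
(This is only a lower bound; the true E[α(G)] may be larger.)

E[α(G)] ≥ 537/5 ≈ 107.4000.


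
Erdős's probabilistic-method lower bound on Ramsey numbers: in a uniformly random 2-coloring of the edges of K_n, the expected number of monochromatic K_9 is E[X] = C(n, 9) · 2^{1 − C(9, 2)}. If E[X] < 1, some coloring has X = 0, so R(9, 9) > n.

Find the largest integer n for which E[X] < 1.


We need C(n, 9) · 2^{1 − 36} < 1, i.e. C(n, 9) < 2^{36 − 1} = 34359738368.
Check values of n near the boundary:
  n = 64: C(64, 9) = 27540584512; 27540584512 < 34359738368? YES
  n = 65: C(65, 9) = 31966749880; 31966749880 < 34359738368? YES
  n = 66: C(66, 9) = 37014131440; 37014131440 < 34359738368? NO
  n = 67: C(67, 9) = 42757703560; 42757703560 < 34359738368? NO
The largest n with C(n, 9) < 34359738368 is n = 65 (where E[X] = 3995843735/4294967296 ≈ 0.930). Hence R(9, 9) > 65, i.e. R(9, 9) ≥ 66.

Largest n = 65; hence R(9, 9) > 65.


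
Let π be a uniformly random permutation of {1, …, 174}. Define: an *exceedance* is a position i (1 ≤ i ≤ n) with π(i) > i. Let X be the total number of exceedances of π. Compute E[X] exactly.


Write X = Σ_{i=1}^{174} X_i, where X_i = 1_{π(i) > i}.
For each fixed i, π(i) is uniform over {1, …, 174} (marginal of a uniform permutation), so P[π(i) > i] = (n − i)/n. Summing: Σ_{i=1}^{174} (n − i)/n = (0 + 1 + … + 173)/174 = 174(174 − 1)/(2·174) = (174 − 1)/2.
Hence E[X] = Σ_{i=1}^{174} (174 − i)/174 = 173/2 ≈ 86.500000.

E[X] = 173/2 = 86.500000.


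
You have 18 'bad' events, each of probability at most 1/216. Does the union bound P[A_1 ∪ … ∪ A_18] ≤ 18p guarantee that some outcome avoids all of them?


Union bound: P[∪_{i=1}^{18} A_i] ≤ Σ_i P[A_i] ≤ 18·p = 18·(1/216) = 1/12.
Numerically: 1/12 ≈ 0.08333.
Is 1/12 < 1? YES.
Since P[∪ A_i] ≤ 1/12 < 1, the complement has P[∩ A_i^c] ≥ 1 − 1/12 = 11/12 > 0, so some outcome avoids every A_i.

18·p = 1/12 ≈ 0.08333; existence CERTIFIED by the union bound.


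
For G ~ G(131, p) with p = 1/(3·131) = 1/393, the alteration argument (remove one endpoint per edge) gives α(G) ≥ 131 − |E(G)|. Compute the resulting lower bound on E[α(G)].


E[|E(G)|] = C(131, 2)·p = 8515 · (1/393) = 65/3.
E[α(G)] ≥ n − E[|E(G)|] = 131 − 65/3 = 328/3.
Numerically: ≈ 109.333333.
(This is only a lower bound; the true E[α(G)] may be larger.)

E[α(G)] ≥ 328/3 ≈ 109.333333.


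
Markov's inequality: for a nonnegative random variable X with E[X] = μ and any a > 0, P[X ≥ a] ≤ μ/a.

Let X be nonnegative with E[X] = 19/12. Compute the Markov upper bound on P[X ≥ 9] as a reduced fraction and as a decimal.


μ = E[X] = 19/12, a = 9.
Markov: P[X ≥ 9] ≤ μ/a = (19/12)/9 = 19/108.
Numerically: ≈ 0.17593.
(Since a = 9 > μ = 1.58333, the bound 19/108 is < 1 and informative.)

P[X ≥ 9] ≤ 19/108 ≈ 0.17593.


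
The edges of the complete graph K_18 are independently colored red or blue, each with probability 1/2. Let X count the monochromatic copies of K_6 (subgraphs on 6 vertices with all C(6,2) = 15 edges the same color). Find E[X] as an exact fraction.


Let X = Σ_S X_S over the C(18, 6) = 18564 subsets S of size 6, where X_S = 1 if the K_6 on S is monochromatic.
For a fixed S, the K_6 on S has C(6, 2) = 15 edges. P[all 15 edges red] = (1/2)^15, and likewise for blue, so P[monochromatic] = 2·(1/2)^15 = 2^{1 − 15} = 1/16384.
By linearity of expectation: E[X] = C(18, 6) · 2^{1 − 15} = 18564 · 1/16384 = 4641/4096.
Numerically: E[X] ≈ 1.13306.

E[X] = C(18,6)·2^(1−C(6,2)) = 4641/4096 ≈ 1.13306.


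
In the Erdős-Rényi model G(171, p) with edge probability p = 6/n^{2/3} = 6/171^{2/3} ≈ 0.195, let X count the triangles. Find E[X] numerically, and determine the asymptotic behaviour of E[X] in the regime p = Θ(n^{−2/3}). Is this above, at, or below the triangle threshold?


Number of potential triangles: C(171, 3) = 818805.
Each occurs with probability p³ ≈ (0.195)³ ≈ 7.38689e-03.
By linearity: E[X] = C(171, 3)·p³ ≈ 818805 · 7.38689e-03 ≈ 6048.421.
Since α = 2/3 < 1, p = c/n^{2/3} ≫ 1/n is above the triangle threshold p ~ 1/n. Asymptotically E[X] ~ (c³/6)·n^{3(1−α)} = (6³/6)·n^{1} → ∞; triangles are abundant w.h.p.

E[X] ≈ 6048.421; in regime p = Θ(1/n^{2/3}) E[X] diverges (above the triangle threshold p ~ 1/n).


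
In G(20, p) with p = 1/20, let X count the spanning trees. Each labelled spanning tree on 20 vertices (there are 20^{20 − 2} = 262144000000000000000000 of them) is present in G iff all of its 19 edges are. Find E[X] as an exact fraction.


K_20 has 20^{20 − 2} = 262144000000000000000000 labelled spanning trees.
For each such spanning tree H, let X_H = 1 if all 19 edges of H are present in G. Then P[X_H = 1] = p^{19} = (1/20)^{19} = 1/5242880000000000000000000.
Summing the indicators: E[X] = Σ_H E[X_H] = 262144000000000000000000 · p^{19} = 262144000000000000000000 · 1/5242880000000000000000000 = 1/20.
Numerically: E[X] ≈ 0.05.

E[X] = 262144000000000000000000 · (1/20)^{19} = 1/20 ≈ 0.05.


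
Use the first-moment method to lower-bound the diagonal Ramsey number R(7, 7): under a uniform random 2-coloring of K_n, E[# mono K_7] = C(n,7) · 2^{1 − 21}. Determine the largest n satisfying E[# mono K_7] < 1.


We need C(n, 7) · 2^{1 − 21} < 1, i.e. C(n, 7) < 2^{21 − 1} = 1048576.
Check values of n near the boundary:
  n = 23: C(23, 7) = 245157; 245157 < 1048576? YES
  n = 24: C(24, 7) = 346104; 346104 < 1048576? YES
  n = 25: C(25, 7) = 480700; 480700 < 1048576? YES
  n = 26: C(26, 7) = 657800; 657800 < 1048576? YES
  n = 27: C(27, 7) = 888030; 888030 < 1048576? YES
  n = 28: C(28, 7) = 1184040; 1184040 < 1048576? NO
The largest n with C(n, 7) < 1048576 is n = 27 (where E[X] = 444015/524288 ≈ 0.847). Hence R(7, 7) > 27, i.e. R(7, 7) ≥ 28.

Largest n = 27; hence R(7, 7) > 27.


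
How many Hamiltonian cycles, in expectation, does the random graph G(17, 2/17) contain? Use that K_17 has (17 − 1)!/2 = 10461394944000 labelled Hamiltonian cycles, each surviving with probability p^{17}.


K_17 has (17 − 1)!/2 = 10461394944000 labelled Hamiltonian cycles.
For each such Hamiltonian cycle H, let X_H = 1 if all 17 edges of H are present in G. Then P[X_H = 1] = p^{17} = (2/17)^{17} = 131072/827240261886336764177.
By linearity: E[X] = Σ_H E[X_H] = 10461394944000 · p^{17} = 10461394944000 · 131072/827240261886336764177 = 1371195958099968000/827240261886336764177.
Numerically: E[X] ≈ 0.00165755.

E[X] = 10461394944000 · (2/17)^{17} = 1371195958099968000/827240261886336764177 ≈ 0.00165755.


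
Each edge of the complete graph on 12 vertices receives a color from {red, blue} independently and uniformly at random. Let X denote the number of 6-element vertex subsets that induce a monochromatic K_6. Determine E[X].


Let X = Σ_S X_S over the C(12, 6) = 924 subsets S of size 6, where X_S = 1 if the K_6 on S is monochromatic.
For a fixed S, the K_6 on S has C(6, 2) = 15 edges. P[all 15 edges red] = (1/2)^15, and likewise for blue, so P[monochromatic] = 2·(1/2)^15 = 2^{1 − 15} = 1/16384.
By linearity: E[X] = C(12, 6) · 2^{1 − 15} = 924 · 1/16384 = 231/4096.
Numerically: E[X] ≈ 0.056396.

E[X] = C(12,6)·2^(1−C(6,2)) = 231/4096 ≈ 0.056396.


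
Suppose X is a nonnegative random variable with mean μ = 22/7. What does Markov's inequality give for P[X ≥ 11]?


μ = E[X] = 22/7, a = 11.
Markov: P[X ≥ 11] ≤ μ/a = (22/7)/11 = 2/7.
Numerically: ≈ 0.285714.
(Since a = 11 > μ = 3.142857, the bound 2/7 is < 1 and informative.)

P[X ≥ 11] ≤ 2/7 ≈ 0.285714.


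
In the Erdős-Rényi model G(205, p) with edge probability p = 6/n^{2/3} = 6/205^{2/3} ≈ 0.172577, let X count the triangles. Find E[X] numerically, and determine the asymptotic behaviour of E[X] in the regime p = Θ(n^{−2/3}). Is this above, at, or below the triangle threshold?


Number of potential triangles: C(205, 3) = 1414910.
Each occurs with probability p³ ≈ (0.172577)³ ≈ 5.13979774e-03.
By linearity: E[X] = C(205, 3)·p³ ≈ 1414910 · 5.13979774e-03 ≈ 7272.351220.
Since α = 2/3 < 1, p = c/n^{2/3} ≫ 1/n is above the triangle threshold p ~ 1/n. Asymptotically E[X] ~ (c³/6)·n^{3(1−α)} = (6³/6)·n^{1} → ∞; triangles are abundant w.h.p.

E[X] ≈ 7272.351220; in regime p = Θ(1/n^{2/3}) E[X] diverges (above the triangle threshold p ~ 1/n).


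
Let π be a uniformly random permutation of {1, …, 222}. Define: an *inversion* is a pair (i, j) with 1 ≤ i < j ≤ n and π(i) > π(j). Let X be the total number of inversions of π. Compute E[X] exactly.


Write X = Σ X_I over the C(222, 2) = 24531 pairs i < j, with X_I the indicator of one inversion.
There are 24531 indicators.
For each fixed pair i < j, the values π(i) and π(j) are two distinct elements of {1, …, 222} in uniformly random order; by symmetry P[π(i) > π(j)] = 1/2.
By linearity: E[X] = 24531 · (1/2) = C(222, 2) · (1/2) = 24531/2 = 24531/2 ≈ 12265.50000.

E[X] = 24531/2 = 12265.50000.


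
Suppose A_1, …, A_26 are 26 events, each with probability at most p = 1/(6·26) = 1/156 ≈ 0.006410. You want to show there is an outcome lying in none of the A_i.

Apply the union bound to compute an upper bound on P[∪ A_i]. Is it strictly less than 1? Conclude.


Union bound: P[∪_{i=1}^{26} A_i] ≤ Σ_i P[A_i] ≤ 26·p = 26·(1/156) = 1/6.
Numerically: 1/6 ≈ 0.166667.
Is 1/6 < 1? YES.
Since P[∪ A_i] ≤ 1/6 < 1, the complement has P[∩ A_i^c] ≥ 1 − 1/6 = 5/6 > 0, so some outcome avoids every A_i.

26·p = 1/6 ≈ 0.166667; existence CERTIFIED by the union bound.


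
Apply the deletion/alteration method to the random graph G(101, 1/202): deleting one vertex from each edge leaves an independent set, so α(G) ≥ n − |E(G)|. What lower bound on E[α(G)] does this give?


E[|E(G)|] = C(101, 2)·p = 5050 · (1/202) = 25.
E[α(G)] ≥ n − E[|E(G)|] = 101 − 25 = 76.
Numerically: ≈ 76.000.
(This is only a lower bound; the true E[α(G)] may be larger.)

E[α(G)] ≥ 76 ≈ 76.000.


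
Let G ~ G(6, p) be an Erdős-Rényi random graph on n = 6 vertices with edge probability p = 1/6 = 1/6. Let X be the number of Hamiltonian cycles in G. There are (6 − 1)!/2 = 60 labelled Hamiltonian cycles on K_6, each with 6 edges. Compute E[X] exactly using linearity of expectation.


K_6 has (6 − 1)!/2 = 60 labelled Hamiltonian cycles.
For each such Hamiltonian cycle H, let X_H = 1 if all 6 edges of H are present in G. Then P[X_H = 1] = p^{6} = (1/6)^{6} = 1/46656.
By linearity of expectation: E[X] = Σ_H E[X_H] = 60 · p^{6} = 60 · 1/46656 = 5/3888.
Numerically: E[X] ≈ 0.001286.

E[X] = 60 · (1/6)^{6} = 5/3888 ≈ 0.001286.


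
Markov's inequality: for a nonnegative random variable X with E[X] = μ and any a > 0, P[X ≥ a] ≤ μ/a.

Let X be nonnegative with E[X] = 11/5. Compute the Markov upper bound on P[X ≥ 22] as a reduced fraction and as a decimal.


μ = E[X] = 11/5, a = 22.
Markov: P[X ≥ 22] ≤ μ/a = (11/5)/22 = 1/10.
Numerically: ≈ 0.100000.
(Since a = 22 > μ = 2.200000, the bound 1/10 is < 1 and informative.)

P[X ≥ 22] ≤ 1/10 ≈ 0.100000.


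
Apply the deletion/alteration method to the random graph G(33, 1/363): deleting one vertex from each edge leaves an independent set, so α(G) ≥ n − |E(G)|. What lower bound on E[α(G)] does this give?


E[|E(G)|] = C(33, 2)·p = 528 · (1/363) = 16/11.
E[α(G)] ≥ n − E[|E(G)|] = 33 − 16/11 = 347/11.
Numerically: ≈ 31.545.
(This is only a lower bound; the true E[α(G)] may be larger.)

E[α(G)] ≥ 347/11 ≈ 31.545.


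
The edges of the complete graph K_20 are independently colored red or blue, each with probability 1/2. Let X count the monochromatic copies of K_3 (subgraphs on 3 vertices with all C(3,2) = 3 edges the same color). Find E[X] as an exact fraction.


Let X = Σ_S X_S over the C(20, 3) = 1140 subsets S of size 3, where X_S = 1 if the K_3 on S is monochromatic.
For a fixed S, the K_3 on S has C(3, 2) = 3 edges. P[all 3 edges red] = (1/2)^3, and likewise for blue, so P[monochromatic] = 2·(1/2)^3 = 2^{1 − 3} = 1/4.
By linearity: E[X] = C(20, 3) · 2^{1 − 3} = 1140 · 1/4 = 285.
Numerically: E[X] ≈ 285.00000.

E[X] = C(20,3)·2^(1−C(3,2)) = 285 ≈ 285.00000.


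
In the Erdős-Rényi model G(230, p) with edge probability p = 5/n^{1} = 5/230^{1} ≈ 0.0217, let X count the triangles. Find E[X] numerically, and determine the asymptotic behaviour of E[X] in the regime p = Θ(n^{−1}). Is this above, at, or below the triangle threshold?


Number of potential triangles: C(230, 3) = 2001460.
Each occurs with probability p³ ≈ (0.0217)³ ≈ 1.02737e-05.
By linearity: E[X] = C(230, 3)·p³ ≈ 2001460 · 1.02737e-05 ≈ 20.562.
Here α = 1, so p = 5/n is exactly at the triangle threshold p ~ 1/n. Asymptotically E[X] → c³/6 = 5³/6 = 125/6 ≈ 20.833, a bounded constant. In this regime the triangle count is asymptotically Poisson(c³/6).

E[X] ≈ 20.562; in regime p = Θ(1/n^{1}) E[X] stays bounded (at the triangle threshold p ~ 1/n).


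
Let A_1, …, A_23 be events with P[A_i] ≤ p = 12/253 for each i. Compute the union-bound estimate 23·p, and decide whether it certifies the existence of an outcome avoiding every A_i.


Union bound: P[∪_{i=1}^{23} A_i] ≤ Σ_i P[A_i] ≤ 23·p = 23·(12/253) = 12/11.
Numerically: 12/11 ≈ 1.09091.
Is 12/11 < 1? NO.
Since the bound 12/11 is ≥ 1, the union bound is uninformative here; it does NOT by itself certify existence.

23·p = 12/11 ≈ 1.09091; existence NOT certified by the union bound.


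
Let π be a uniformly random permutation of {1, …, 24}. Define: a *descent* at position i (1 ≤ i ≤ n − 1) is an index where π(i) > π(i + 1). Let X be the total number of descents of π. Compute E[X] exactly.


Write X = Σ X_I over i = 1, …, 23, with X_I the indicator of one descent.
There are 23 indicators.
For each fixed i, the pair (π(i), π(i+1)) is a uniformly random ordered pair of distinct values from {1, …, 24}; by symmetry P[π(i) > π(i+1)] = 1/2.
By linearity: E[X] = 23 · (1/2) = (24 − 1) · (1/2) = 23/2 ≈ 11.500.

E[X] = 23/2 = 11.500.
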